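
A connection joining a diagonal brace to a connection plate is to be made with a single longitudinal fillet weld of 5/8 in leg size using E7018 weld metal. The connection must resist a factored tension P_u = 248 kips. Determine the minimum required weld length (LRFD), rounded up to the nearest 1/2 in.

L = 18 in

E70XX → F_EXX = 70 ksi.
Throat t_e = 0.707 × 0.625 = 0.4419 in.
φr_n = 0.75 × 0.6 × 70 × 0.4419 = 13.92 kips/in.
L_req = P_u / φr_n = 248 / 13.92 = 17.82 in total.
Round up → use L = 18 in.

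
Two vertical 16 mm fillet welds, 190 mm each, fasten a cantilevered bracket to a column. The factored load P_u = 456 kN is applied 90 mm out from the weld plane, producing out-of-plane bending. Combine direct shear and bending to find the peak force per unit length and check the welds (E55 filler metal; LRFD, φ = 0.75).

E55XX → F_EXX = 550 MPa.
L_w = 2 × 190 = 380 mm; section modulus (unit throat) S = 2 × L²/6 = 12030 mm².
Direct shear f_v = P/L_w = 456×10³/380 = 1200 N/mm.
Moment M = P × e = 456×10³ × 90 = 41040000 N·mm; bending f_b = M/S = 3411 N/mm.
f_max = √(f_v² + f_b²) = √(1200² + 3411²) = 3615 N/mm.
φr_n = 0.75 × 0.6 × 550 × (0.707 × 16) = 2800 N/mm → NOT adequate.

f_max ≈ 3620 N/mm; NOT adequate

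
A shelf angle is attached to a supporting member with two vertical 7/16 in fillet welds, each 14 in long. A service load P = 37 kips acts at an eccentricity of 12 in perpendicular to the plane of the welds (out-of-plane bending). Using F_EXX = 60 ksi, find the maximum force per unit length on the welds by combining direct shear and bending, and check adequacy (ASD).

L_w = 2 × 14 = 28 in; section modulus (unit throat) S = 2 × L²/6 = 65.33 in².
Direct shear f_v = P/L_w = 37/28 = 1.321 kip/in.
Moment M = P × e = 37 × 12 = 444 kip·in; bending f_b = M/S = 6.796 kip/in.
f_max = √(f_v² + f_b²) = √(1.321² + 6.796²) = 6.923 kip/in.
r_n/Ω = (1/2.0) × 0.6 × 60 × (0.707 × 0.4375) = 5.568 kip/in → NOT adequate.

f_max ≈ 6.92 kip/in; NOT adequate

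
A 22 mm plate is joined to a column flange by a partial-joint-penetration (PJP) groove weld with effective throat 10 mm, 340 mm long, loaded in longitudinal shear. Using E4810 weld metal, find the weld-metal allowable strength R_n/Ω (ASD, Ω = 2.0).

E48XX → F_EXX = 480 MPa.
Effective throat (given) t_e = 10 mm.
A_we = 10 × 340 = 3400 mm².
F_nw = 0.6 F_EXX = 288 MPa.
R_n/Ω = (288 × 3400) / 2.0 × 10⁻³ = 489.6 kN.

R_n/Ω ≈ 490 kN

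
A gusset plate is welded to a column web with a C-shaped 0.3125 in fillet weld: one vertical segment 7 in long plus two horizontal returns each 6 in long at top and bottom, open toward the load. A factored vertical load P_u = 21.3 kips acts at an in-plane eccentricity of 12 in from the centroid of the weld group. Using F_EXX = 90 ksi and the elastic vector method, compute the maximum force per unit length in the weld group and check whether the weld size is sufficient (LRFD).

f_max ≈ 6.38 kip/in; adequate

Total weld length L_w = 19 in. Treat welds as unit-width lines.
Centroid: x̄ = 2×6×3 / 19 = 1.895 in from the vertical weld.
Polar moment about centroid: J = I_x + I_y = [7³/12 + 2×6×3.5²] + [7×1.895² + 2(6³/12 + 6×1.105²)] = 251.4 in³.
Direct shear f_v = P/L_w = 21.3 / 19 = 1.121 kip/in (vertical).
Torsion M = P·e = 21.3 × 12 = 255.6 kip·in.
Critical point at (x, y) = (4.105, 3.5) from centroid. f_tx = M·y/J = 3.559 kip/in; f_ty = M·x/J = 4.174 kip/in.
Resultant f_max = √[f_tx² + (f_v + f_ty)²] = √[3.559² + (1.121 + 4.174)²] = 6.38 kip/in.
Capacity per unit length: φr_n = 0.75 × 0.6 × 90 × (0.707 × 0.3125) = 8.948 kip/in.
6.38 ≤ 8.948 → adequate.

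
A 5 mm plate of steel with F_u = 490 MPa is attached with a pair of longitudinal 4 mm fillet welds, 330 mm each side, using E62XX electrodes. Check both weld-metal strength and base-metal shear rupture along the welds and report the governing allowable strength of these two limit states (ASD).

R_n/Ω ≈ 347 kN (weld metal governs)

E62XX → F_EXX = 620 MPa.
t_e = 0.707 × 4 = 2.828 mm; L = 660 mm.
Weld metal: R_n/Ω = (1/2.0) × 0.6 × 620 × 2.828 × 660 × 10⁻³ = 347.2 kN.
Base metal (shear rupture): R_n/Ω = (1/2.0) × 0.6 × 490 × 5 × 660 × 10⁻³ = 485.1 kN.
Governing: weld metal.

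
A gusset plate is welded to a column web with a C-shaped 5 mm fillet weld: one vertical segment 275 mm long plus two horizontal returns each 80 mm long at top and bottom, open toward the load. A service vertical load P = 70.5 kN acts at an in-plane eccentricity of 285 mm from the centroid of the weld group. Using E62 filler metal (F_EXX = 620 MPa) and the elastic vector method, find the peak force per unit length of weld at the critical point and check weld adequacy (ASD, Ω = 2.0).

f_max ≈ 696 N/mm; NOT adequate

Total weld length L_w = 435 mm. Treat welds as unit-width lines.
Centroid: x̄ = 2×80×40 / 435 = 14.71 mm from the vertical weld.
Polar moment about centroid: J = I_x + I_y = [275³/12 + 2×80×137.5²] + [275×14.71² + 2(80³/12 + 80×25.29²)] = 5005000 mm³.
Direct shear f_v = P/L_w = 70.5×10³ / 435 = 162.1 N/mm (vertical).
Torsion M = P·e = 70.5×10³ × 285 = 20092000 N·mm.
Critical point at (x, y) = (65.29, 137.5) from centroid. f_tx = M·y/J = 552 N/mm; f_ty = M·x/J = 262.1 N/mm.
Resultant f_max = √[f_tx² + (f_v + f_ty)²] = √[552² + (162.1 + 262.1)²] = 696.1 N/mm.
Capacity per unit length: r_n/Ω = (1/2.0) × 0.6 × 620 × (0.707 × 5) = 657.5 N/mm.
696.1 > 657.5 → NOT adequate.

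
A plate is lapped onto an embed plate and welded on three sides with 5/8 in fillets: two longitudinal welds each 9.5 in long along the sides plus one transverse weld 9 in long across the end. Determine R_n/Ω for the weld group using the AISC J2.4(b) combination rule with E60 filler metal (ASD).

E60XX → F_EXX = 60 ksi.
t_e = 0.707 × 0.625 = 0.4419 in.
R_nwl = 0.6 × 60 × 0.4419 × 19 = 302.2 kip (longitudinal, 2 welds).
R_nwt = 0.6 × 60 × 0.4419 × 9 = 143.2 kip (transverse, base value).
(i) R_nwl + R_nwt = 445.4 kip; (ii) 0.85 R_nwl + 1.5 R_nwt = 471.7 kip.
R_n = max = 471.7 kip [governs: (ii)]; R_n/Ω = 235.8 kip.

R_n/Ω ≈ 236 kip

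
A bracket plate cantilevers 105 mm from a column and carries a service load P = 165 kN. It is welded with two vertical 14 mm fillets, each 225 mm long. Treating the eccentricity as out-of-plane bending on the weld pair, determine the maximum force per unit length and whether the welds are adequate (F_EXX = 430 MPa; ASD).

f_max ≈ 1090 N/mm; adequate

L_w = 2 × 225 = 450 mm; section modulus (unit throat) S = 2 × L²/6 = 16880 mm².
Direct shear f_v = P/L_w = 165×10³/450 = 366.7 N/mm.
Moment M = P × e = 165×10³ × 105 = 17325000 N·mm; bending f_b = M/S = 1027 N/mm.
f_max = √(f_v² + f_b²) = √(366.7² + 1027²) = 1090 N/mm.
r_n/Ω = (1/2.0) × 0.6 × 430 × (0.707 × 14) = 1277 N/mm → adequate.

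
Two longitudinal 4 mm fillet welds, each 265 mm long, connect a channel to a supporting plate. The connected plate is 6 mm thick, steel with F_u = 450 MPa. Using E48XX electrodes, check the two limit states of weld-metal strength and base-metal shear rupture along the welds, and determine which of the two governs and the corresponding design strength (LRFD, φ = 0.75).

E48XX → F_EXX = 480 MPa.
t_e = 0.707 × 4 = 2.828 mm; L = 530 mm.
Weld metal: φR_n = 0.75 × 0.6 × 480 × 2.828 × 530 × 10⁻³ = 323.7 kN.
Base metal (shear rupture): φR_n = 0.75 × 0.6 × 450 × 6 × 530 × 10⁻³ = 644 kN.
Governing: weld metal.

φR_n ≈ 324 kN (weld metal governs)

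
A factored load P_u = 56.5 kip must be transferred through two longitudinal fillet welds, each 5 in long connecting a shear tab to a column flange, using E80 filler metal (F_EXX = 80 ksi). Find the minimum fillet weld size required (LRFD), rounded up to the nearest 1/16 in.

w = 1/4 in

Total weld length L = 10 in.
Required throat t_e = P_u / (φ × 0.6 F_EXX × L) = 56.5 / (0.75 × 0.6 × 80 × 10) = 0.1569 in.
Required leg w = t_e / 0.707 = 0.222 in → use 1/4 in.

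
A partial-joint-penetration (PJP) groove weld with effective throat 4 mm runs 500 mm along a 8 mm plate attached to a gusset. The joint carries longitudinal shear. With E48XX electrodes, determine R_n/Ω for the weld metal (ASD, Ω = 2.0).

R_n/Ω ≈ 288 kN

E48XX → F_EXX = 480 MPa.
Effective throat (given) t_e = 4 mm.
A_we = 4 × 500 = 2000 mm².
F_nw = 0.6 F_EXX = 288 MPa.
R_n/Ω = (288 × 2000) / 2.0 × 10⁻³ = 288 kN.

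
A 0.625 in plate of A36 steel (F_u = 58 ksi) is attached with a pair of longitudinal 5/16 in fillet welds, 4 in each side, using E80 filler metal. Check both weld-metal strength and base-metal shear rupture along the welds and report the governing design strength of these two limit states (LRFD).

E80XX → F_EXX = 80 ksi.
t_e = 0.707 × 0.3125 = 0.2209 in; L = 8 in.
Weld metal: φR_n = 0.75 × 0.6 × 80 × 0.2209 × 8 = 63.63 kips.
Base metal (shear rupture): φR_n = 0.75 × 0.6 × 58 × 0.625 × 8 = 130.5 kips.
Governing: weld metal.

φR_n ≈ 63.6 kips (weld metal governs)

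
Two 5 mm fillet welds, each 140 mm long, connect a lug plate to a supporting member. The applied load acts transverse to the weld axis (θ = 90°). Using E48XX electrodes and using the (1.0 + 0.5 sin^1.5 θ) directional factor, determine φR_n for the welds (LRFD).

E48XX → F_EXX = 480 MPa.
t_e = 0.707 × 5 = 3.535 mm; A_we = 3.535 × 280 = 989.8 mm².
Directional factor: 1.0 + 0.5 sin^1.5(90°) = 1.5.
F_nw = 0.6 × 480 × 1.5 = 432 MPa.
φR_n = 0.75 × 432 × 989.8 × 10⁻³ = 320.7 kN.

φR_n ≈ 321 kN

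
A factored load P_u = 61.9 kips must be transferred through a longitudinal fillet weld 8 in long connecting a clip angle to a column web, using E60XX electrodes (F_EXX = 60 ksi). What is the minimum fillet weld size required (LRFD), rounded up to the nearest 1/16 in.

Total weld length L = 8 in.
Required throat t_e = P_u / (φ × 0.6 F_EXX × L) = 61.9 / (0.75 × 0.6 × 60 × 8) = 0.2866 in.
Required leg w = t_e / 0.707 = 0.4053 in → use 7/16 in.

w = 7/16 in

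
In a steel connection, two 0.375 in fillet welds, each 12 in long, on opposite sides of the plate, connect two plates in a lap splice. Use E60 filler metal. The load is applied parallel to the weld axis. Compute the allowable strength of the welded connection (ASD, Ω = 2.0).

E60XX → F_EXX = 60 ksi.
Effective throat t_e = 0.707 × 0.375 = 0.2651 in.
Total length L = 24 in; A_we = 0.2651 × 24 = 6.363 in².
F_nw = 0.6 F_EXX = 0.6 × 60 = 36 ksi.
R_n = 36 × 6.363 = 229.1 kip; R_n/Ω = 229.1/2.0 = 114.5 kip.

R_n/Ω ≈ 115 kip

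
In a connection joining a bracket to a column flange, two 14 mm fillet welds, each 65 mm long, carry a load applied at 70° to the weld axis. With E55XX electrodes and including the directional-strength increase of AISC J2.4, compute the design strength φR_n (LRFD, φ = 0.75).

φR_n ≈ 464 kN

E55XX → F_EXX = 550 MPa.
t_e = 0.707 × 14 = 9.898 mm; A_we = 9.898 × 130 = 1287 mm².
Directional factor: 1.0 + 0.5 sin^1.5(70°) = 1.455.
F_nw = 0.6 × 550 × 1.455 = 480.3 MPa.
φR_n = 0.75 × 480.3 × 1287 × 10⁻³ = 463.5 kN.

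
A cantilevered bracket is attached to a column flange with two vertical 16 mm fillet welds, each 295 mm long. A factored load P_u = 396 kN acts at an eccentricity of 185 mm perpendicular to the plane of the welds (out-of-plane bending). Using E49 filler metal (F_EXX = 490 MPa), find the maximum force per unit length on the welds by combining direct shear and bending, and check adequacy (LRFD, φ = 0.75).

f_max ≈ 2610 N/mm; NOT adequate

L_w = 2 × 295 = 590 mm; section modulus (unit throat) S = 2 × L²/6 = 29010 mm².
Direct shear f_v = P/L_w = 396×10³/590 = 671.2 N/mm.
Moment M = P × e = 396×10³ × 185 = 73260000 N·mm; bending f_b = M/S = 2525 N/mm.
f_max = √(f_v² + f_b²) = √(671.2² + 2525²) = 2613 N/mm.
φr_n = 0.75 × 0.6 × 490 × (0.707 × 16) = 2494 N/mm → NOT adequate.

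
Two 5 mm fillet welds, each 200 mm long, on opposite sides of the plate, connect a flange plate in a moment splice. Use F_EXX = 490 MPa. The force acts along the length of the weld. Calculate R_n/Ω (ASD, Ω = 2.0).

Effective throat t_e = 0.707 × 5 = 3.535 mm.
Total length L = 400 mm; A_we = 3.535 × 400 = 1414 mm².
F_nw = 0.6 F_EXX = 0.6 × 490 = 294 MPa.
R_n = 294 × 1414 × 10⁻³ = 415.7 kN; R_n/Ω = 415.7/2.0 = 207.9 kN.

R_n/Ω ≈ 208 kN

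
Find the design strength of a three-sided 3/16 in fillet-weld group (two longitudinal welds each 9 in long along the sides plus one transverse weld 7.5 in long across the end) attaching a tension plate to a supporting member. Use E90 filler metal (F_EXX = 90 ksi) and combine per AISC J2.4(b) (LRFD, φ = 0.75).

φR_n ≈ 143 kip

t_e = 0.707 × 0.1875 = 0.1326 in.
R_nwl = 0.6 × 90 × 0.1326 × 18 = 128.9 kip (longitudinal, 2 welds).
R_nwt = 0.6 × 90 × 0.1326 × 7.5 = 53.69 kip (transverse, base value).
(i) R_nwl + R_nwt = 182.5 kip; (ii) 0.85 R_nwl + 1.5 R_nwt = 190.1 kip.
R_n = max = 190.1 kip [governs: (ii)]; φR_n = 142.5 kip.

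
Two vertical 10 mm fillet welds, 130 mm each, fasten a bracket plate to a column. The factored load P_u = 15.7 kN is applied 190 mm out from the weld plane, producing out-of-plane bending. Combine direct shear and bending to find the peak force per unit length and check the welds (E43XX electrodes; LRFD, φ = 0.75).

E43XX → F_EXX = 430 MPa.
L_w = 2 × 130 = 260 mm; section modulus (unit throat) S = 2 × L²/6 = 5633 mm².
Direct shear f_v = P/L_w = 15.7×10³/260 = 60.38 N/mm.
Moment M = P × e = 15.7×10³ × 190 = 2983000 N·mm; bending f_b = M/S = 529.5 N/mm.
f_max = √(f_v² + f_b²) = √(60.38² + 529.5²) = 533 N/mm.
φr_n = 0.75 × 0.6 × 430 × (0.707 × 10) = 1368 N/mm → adequate.

f_max ≈ 533 N/mm; adequate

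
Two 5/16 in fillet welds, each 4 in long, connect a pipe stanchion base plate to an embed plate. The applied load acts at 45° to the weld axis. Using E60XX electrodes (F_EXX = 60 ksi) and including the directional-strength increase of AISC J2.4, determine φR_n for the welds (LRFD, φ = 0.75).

t_e = 0.707 × 0.3125 = 0.2209 in; A_we = 0.2209 × 8 = 1.767 in².
Directional factor: 1.0 + 0.5 sin^1.5(45°) = 1.297.
F_nw = 0.6 × 60 × 1.297 = 46.7 ksi.
φR_n = 0.75 × 46.7 × 1.767 = 61.91 kip.

φR_n ≈ 61.9 kip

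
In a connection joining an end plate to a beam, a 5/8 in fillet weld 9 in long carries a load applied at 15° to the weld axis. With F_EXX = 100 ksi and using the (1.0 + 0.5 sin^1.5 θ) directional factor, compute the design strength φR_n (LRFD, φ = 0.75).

t_e = 0.707 × 0.625 = 0.4419 in; A_we = 0.4419 × 9 = 3.977 in².
Directional factor: 1.0 + 0.5 sin^1.5(15°) = 1.066.
F_nw = 0.6 × 100 × 1.066 = 63.95 ksi.
φR_n = 0.75 × 63.95 × 3.977 = 190.7 kip.

φR_n ≈ 191 kip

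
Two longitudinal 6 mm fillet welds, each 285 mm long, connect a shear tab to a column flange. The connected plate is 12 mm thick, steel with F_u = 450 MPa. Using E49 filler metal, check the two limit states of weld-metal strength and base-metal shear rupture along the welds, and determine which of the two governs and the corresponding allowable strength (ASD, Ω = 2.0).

R_n/Ω ≈ 355 kN (weld metal governs)

E49XX → F_EXX = 490 MPa.
t_e = 0.707 × 6 = 4.242 mm; L = 570 mm.
Weld metal: R_n/Ω = (1/2.0) × 0.6 × 490 × 4.242 × 570 × 10⁻³ = 355.4 kN.
Base metal (shear rupture): R_n/Ω = (1/2.0) × 0.6 × 450 × 12 × 570 × 10⁻³ = 923.4 kN.
Governing: weld metal.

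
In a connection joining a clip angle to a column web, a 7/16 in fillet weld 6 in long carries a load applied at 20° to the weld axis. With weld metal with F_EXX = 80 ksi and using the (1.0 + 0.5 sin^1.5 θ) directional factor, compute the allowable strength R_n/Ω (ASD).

R_n/Ω ≈ 49 kips

t_e = 0.707 × 0.4375 = 0.3093 in; A_we = 0.3093 × 6 = 1.856 in².
Directional factor: 1.0 + 0.5 sin^1.5(20°) = 1.1.
F_nw = 0.6 × 80 × 1.1 = 52.8 ksi.
R_n/Ω = (52.8 × 1.856) / 2.0 = 49 kips.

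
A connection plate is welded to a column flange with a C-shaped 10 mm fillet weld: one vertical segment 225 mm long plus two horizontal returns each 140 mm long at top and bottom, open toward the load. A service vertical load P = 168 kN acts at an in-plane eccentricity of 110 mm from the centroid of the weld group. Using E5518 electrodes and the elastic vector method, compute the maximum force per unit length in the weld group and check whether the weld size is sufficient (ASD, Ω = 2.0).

E55XX → F_EXX = 550 MPa.
Total weld length L_w = 505 mm. Treat welds as unit-width lines.
Centroid: x̄ = 2×140×70 / 505 = 38.81 mm from the vertical weld.
Polar moment about centroid: J = I_x + I_y = [225³/12 + 2×140×112.5²] + [225×38.81² + 2(140³/12 + 140×31.19²)] = 5562000 mm³.
Direct shear f_v = P/L_w = 168×10³ / 505 = 332.7 N/mm (vertical).
Torsion M = P·e = 168×10³ × 110 = 18480000 N·mm.
Critical point at (x, y) = (101.2, 112.5) from centroid. f_tx = M·y/J = 373.8 N/mm; f_ty = M·x/J = 336.2 N/mm.
Resultant f_max = √[f_tx² + (f_v + f_ty)²] = √[373.8² + (332.7 + 336.2)²] = 766.3 N/mm.
Capacity per unit length: r_n/Ω = (1/2.0) × 0.6 × 550 × (0.707 × 10) = 1167 N/mm.
766.3 ≤ 1167 → adequate.

f_max ≈ 766 N/mm; adequate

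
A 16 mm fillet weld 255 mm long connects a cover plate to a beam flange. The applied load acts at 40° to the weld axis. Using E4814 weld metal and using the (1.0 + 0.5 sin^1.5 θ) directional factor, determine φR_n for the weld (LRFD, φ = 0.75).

E48XX → F_EXX = 480 MPa.
t_e = 0.707 × 16 = 11.31 mm; A_we = 11.31 × 255 = 2885 mm².
Directional factor: 1.0 + 0.5 sin^1.5(40°) = 1.258.
F_nw = 0.6 × 480 × 1.258 = 362.2 MPa.
φR_n = 0.75 × 362.2 × 2885 × 10⁻³ = 783.6 kN.

φR_n ≈ 784 kN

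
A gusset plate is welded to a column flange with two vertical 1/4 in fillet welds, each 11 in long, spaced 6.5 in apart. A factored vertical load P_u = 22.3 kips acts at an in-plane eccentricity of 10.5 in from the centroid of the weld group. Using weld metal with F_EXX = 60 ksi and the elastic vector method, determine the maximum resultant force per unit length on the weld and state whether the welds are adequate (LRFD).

Total weld length L_w = 22 in. Treat welds as unit-width lines.
Polar moment about centroid: J = 2[d³/12 + d(b/2)²] = 2[11³/12 + 11×3.25²] = 454.2 in³.
Direct shear f_v = P/L_w = 22.3 / 22 = 1.014 kip/in (vertical).
Torsion M = P·e = 22.3 × 10.5 = 234.15 kip·in.
Critical point at (x, y) = (3.25, 5.5) from centroid. f_tx = M·y/J = 2.835 kip/in; f_ty = M·x/J = 1.675 kip/in.
Resultant f_max = √[f_tx² + (f_v + f_ty)²] = √[2.835² + (1.014 + 1.675)²] = 3.908 kip/in.
Capacity per unit length: φr_n = 0.75 × 0.6 × 60 × (0.707 × 0.25) = 4.772 kip/in.
3.908 ≤ 4.772 → adequate.

f_max ≈ 3.91 kip/in; adequate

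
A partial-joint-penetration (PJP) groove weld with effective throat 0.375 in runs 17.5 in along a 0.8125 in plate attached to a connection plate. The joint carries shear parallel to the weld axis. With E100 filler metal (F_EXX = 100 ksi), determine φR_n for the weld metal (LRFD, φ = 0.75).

φR_n ≈ 295 kips

Effective throat (given) t_e = 0.375 in.
A_we = 0.375 × 17.5 = 6.562 in².
F_nw = 0.6 F_EXX = 60 ksi.
φR_n = 0.75 × 60 × 6.562 = 295.3 kips.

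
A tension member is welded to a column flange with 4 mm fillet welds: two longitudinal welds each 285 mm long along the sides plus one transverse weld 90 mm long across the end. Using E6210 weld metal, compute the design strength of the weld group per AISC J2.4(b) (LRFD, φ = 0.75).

E62XX → F_EXX = 620 MPa.
t_e = 0.707 × 4 = 2.828 mm.
R_nwl = 0.6 × 620 × 2.828 × 570 × 10⁻³ = 599.6 kN (longitudinal, 2 welds).
R_nwt = 0.6 × 620 × 2.828 × 90 × 10⁻³ = 94.68 kN (transverse, base value).
(i) R_nwl + R_nwt = 694.3 kN; (ii) 0.85 R_nwl + 1.5 R_nwt = 651.7 kN.
R_n = max = 694.3 kN [governs: (i)]; φR_n = 520.7 kN.

φR_n ≈ 521 kN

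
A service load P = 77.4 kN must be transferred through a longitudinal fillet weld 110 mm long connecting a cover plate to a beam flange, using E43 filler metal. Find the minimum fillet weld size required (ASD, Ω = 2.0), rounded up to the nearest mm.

E43XX → F_EXX = 430 MPa.
Total weld length L = 110 mm.
Required throat t_e = P × Ω / (0.6 F_EXX × L) = 77.4 × 2.0 / (0.6 × 430 × 110 × 10⁻³) = 5.455 mm.
Required leg w = t_e / 0.707 = 7.715 mm → use 8 mm.

w = 8 mm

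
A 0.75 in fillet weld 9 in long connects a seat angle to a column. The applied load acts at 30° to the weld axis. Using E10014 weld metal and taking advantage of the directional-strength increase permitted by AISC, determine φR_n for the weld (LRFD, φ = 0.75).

φR_n ≈ 253 kips

E100XX → F_EXX = 100 ksi.
t_e = 0.707 × 0.75 = 0.5302 in; A_we = 0.5302 × 9 = 4.772 in².
Directional factor: 1.0 + 0.5 sin^1.5(30°) = 1.177.
F_nw = 0.6 × 100 × 1.177 = 70.61 ksi.
φR_n = 0.75 × 70.61 × 4.772 = 252.7 kips.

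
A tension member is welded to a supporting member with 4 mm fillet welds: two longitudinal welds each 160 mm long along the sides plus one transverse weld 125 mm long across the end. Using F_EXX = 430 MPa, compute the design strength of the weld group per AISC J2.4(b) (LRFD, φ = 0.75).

t_e = 0.707 × 4 = 2.828 mm.
R_nwl = 0.6 × 430 × 2.828 × 320 × 10⁻³ = 233.5 kN (longitudinal, 2 welds).
R_nwt = 0.6 × 430 × 2.828 × 125 × 10⁻³ = 91.2 kN (transverse, base value).
(i) R_nwl + R_nwt = 324.7 kN; (ii) 0.85 R_nwl + 1.5 R_nwt = 335.3 kN.
R_n = max = 335.3 kN [governs: (ii)]; φR_n = 251.4 kN.

φR_n ≈ 251 kN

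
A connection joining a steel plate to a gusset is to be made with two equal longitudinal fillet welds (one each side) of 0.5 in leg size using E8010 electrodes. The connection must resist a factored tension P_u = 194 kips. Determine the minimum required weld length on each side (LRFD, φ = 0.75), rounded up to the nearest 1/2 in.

L = 8 in on each side

E80XX → F_EXX = 80 ksi.
Throat t_e = 0.707 × 0.5 = 0.3535 in.
φr_n = 0.75 × 0.6 × 80 × 0.3535 = 12.73 kips/in.
L_req = P_u / φr_n = 194 / 12.73 = 15.24 in total.
Per side: 15.24 / 2 = 7.622 in.
Round up → use L = 8 in on each side.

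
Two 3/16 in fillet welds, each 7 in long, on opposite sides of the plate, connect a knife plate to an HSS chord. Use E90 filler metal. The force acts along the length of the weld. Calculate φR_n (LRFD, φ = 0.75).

E90XX → F_EXX = 90 ksi.
Effective throat t_e = 0.707 × 0.1875 = 0.1326 in.
Total length L = 14 in; A_we = 0.1326 × 14 = 1.856 in².
F_nw = 0.6 F_EXX = 0.6 × 90 = 54 ksi.
φR_n = 0.75 × 54 × 1.856 = 75.16 kips.

φR_n ≈ 75.2 kips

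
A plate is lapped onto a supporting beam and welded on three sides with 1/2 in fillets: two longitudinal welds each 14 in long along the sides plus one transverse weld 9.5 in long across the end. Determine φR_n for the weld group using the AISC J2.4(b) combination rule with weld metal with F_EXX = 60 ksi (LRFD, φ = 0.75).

φR_n ≈ 363 kip

t_e = 0.707 × 0.5 = 0.3535 in.
R_nwl = 0.6 × 60 × 0.3535 × 28 = 356.3 kip (longitudinal, 2 welds).
R_nwt = 0.6 × 60 × 0.3535 × 9.5 = 120.9 kip (transverse, base value).
(i) R_nwl + R_nwt = 477.2 kip; (ii) 0.85 R_nwl + 1.5 R_nwt = 484.2 kip.
R_n = max = 484.2 kip [governs: (ii)]; φR_n = 363.2 kip.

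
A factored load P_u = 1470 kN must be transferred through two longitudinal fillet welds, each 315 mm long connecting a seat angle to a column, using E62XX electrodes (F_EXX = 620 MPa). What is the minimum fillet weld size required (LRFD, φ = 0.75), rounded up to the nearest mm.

w = 12 mm

Total weld length L = 630 mm.
Required throat t_e = P_u / (φ × 0.6 F_EXX × L) = 1470 / (0.75 × 0.6 × 620 × 630 × 10⁻³) = 8.363 mm.
Required leg w = t_e / 0.707 = 11.83 mm → use 12 mm.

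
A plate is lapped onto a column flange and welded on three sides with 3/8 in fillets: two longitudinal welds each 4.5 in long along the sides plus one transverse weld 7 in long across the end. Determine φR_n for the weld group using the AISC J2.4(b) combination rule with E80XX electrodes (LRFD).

φR_n ≈ 173 kips

E80XX → F_EXX = 80 ksi.
t_e = 0.707 × 0.375 = 0.2651 in.
R_nwl = 0.6 × 80 × 0.2651 × 9 = 114.5 kips (longitudinal, 2 welds).
R_nwt = 0.6 × 80 × 0.2651 × 7 = 89.08 kips (transverse, base value).
(i) R_nwl + R_nwt = 203.6 kips; (ii) 0.85 R_nwl + 1.5 R_nwt = 231 kips.
R_n = max = 231 kips [governs: (ii)]; φR_n = 173.2 kips.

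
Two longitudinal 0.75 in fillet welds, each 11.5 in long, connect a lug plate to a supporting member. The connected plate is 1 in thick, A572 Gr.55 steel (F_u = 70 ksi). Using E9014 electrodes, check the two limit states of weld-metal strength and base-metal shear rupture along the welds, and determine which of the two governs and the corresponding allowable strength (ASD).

R_n/Ω ≈ 329 kips (weld metal governs)

E90XX → F_EXX = 90 ksi.
t_e = 0.707 × 0.75 = 0.5302 in; L = 23 in.
Weld metal: R_n/Ω = (1/2.0) × 0.6 × 90 × 0.5302 × 23 = 329.3 kips.
Base metal (shear rupture): R_n/Ω = (1/2.0) × 0.6 × 70 × 1 × 23 = 483 kips.
Governing: weld metal.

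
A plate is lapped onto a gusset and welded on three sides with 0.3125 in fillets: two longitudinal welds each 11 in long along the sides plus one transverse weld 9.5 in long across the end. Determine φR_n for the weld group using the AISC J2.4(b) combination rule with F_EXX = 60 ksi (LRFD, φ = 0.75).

t_e = 0.707 × 0.3125 = 0.2209 in.
R_nwl = 0.6 × 60 × 0.2209 × 22 = 175 kips (longitudinal, 2 welds).
R_nwt = 0.6 × 60 × 0.2209 × 9.5 = 75.56 kips (transverse, base value).
(i) R_nwl + R_nwt = 250.5 kips; (ii) 0.85 R_nwl + 1.5 R_nwt = 262.1 kips.
R_n = max = 262.1 kips [governs: (ii)]; φR_n = 196.6 kips.

φR_n ≈ 197 kips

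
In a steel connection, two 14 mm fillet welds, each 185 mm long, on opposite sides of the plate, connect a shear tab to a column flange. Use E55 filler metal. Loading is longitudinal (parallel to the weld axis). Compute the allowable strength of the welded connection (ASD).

R_n/Ω ≈ 604 kN

E55XX → F_EXX = 550 MPa.
Effective throat t_e = 0.707 × 14 = 9.898 mm.
Total length L = 370 mm; A_we = 9.898 × 370 = 3662 mm².
F_nw = 0.6 F_EXX = 0.6 × 550 = 330 MPa.
R_n = 330 × 3662 × 10⁻³ = 1209 kN; R_n/Ω = 1209/2.0 = 604.3 kN.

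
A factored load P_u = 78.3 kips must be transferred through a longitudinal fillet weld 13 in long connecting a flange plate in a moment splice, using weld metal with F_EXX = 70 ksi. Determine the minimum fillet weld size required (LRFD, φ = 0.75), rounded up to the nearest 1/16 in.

w = 5/16 in

Total weld length L = 13 in.
Required throat t_e = P_u / (φ × 0.6 F_EXX × L) = 78.3 / (0.75 × 0.6 × 70 × 13) = 0.1912 in.
Required leg w = t_e / 0.707 = 0.2705 in → use 5/16 in.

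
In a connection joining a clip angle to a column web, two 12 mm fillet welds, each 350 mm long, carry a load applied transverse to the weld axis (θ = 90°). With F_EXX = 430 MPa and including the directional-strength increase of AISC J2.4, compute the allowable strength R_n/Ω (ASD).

R_n/Ω ≈ 1150 kN

t_e = 0.707 × 12 = 8.484 mm; A_we = 8.484 × 700 = 5939 mm².
Directional factor: 1.0 + 0.5 sin^1.5(90°) = 1.5.
F_nw = 0.6 × 430 × 1.5 = 387 MPa.
R_n/Ω = (387 × 5939) / 2.0 × 10⁻³ = 1149 kN.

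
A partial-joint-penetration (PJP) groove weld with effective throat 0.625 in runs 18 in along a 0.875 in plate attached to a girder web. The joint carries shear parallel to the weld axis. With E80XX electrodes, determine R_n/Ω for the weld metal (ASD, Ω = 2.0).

E80XX → F_EXX = 80 ksi.
Effective throat (given) t_e = 0.625 in.
A_we = 0.625 × 18 = 11.25 in².
F_nw = 0.6 F_EXX = 48 ksi.
R_n/Ω = (48 × 11.25) / 2.0 = 270 kips.

R_n/Ω ≈ 270 kips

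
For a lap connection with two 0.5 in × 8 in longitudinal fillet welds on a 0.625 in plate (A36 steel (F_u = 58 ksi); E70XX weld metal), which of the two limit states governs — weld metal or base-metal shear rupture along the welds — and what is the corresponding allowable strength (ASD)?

R_n/Ω ≈ 119 kips (weld metal governs)

E70XX → F_EXX = 70 ksi.
t_e = 0.707 × 0.5 = 0.3535 in; L = 16 in.
Weld metal: R_n/Ω = (1/2.0) × 0.6 × 70 × 0.3535 × 16 = 118.8 kips.
Base metal (shear rupture): R_n/Ω = (1/2.0) × 0.6 × 58 × 0.625 × 16 = 174 kips.
Governing: weld metal.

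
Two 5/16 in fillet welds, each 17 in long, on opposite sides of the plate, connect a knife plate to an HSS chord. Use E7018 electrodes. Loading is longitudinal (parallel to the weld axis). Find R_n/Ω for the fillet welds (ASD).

R_n/Ω ≈ 158 kips

E70XX → F_EXX = 70 ksi.
Effective throat t_e = 0.707 × 0.3125 = 0.2209 in.
Total length L = 34 in; A_we = 0.2209 × 34 = 7.512 in².
F_nw = 0.6 F_EXX = 0.6 × 70 = 42 ksi.
R_n = 42 × 7.512 = 315.5 kips; R_n/Ω = 315.5/2.0 = 157.7 kips.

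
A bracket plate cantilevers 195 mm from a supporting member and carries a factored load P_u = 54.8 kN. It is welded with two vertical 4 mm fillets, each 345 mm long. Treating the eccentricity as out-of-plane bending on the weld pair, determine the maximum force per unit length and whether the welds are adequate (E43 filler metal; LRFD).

f_max ≈ 281 N/mm; adequate

E43XX → F_EXX = 430 MPa.
L_w = 2 × 345 = 690 mm; section modulus (unit throat) S = 2 × L²/6 = 39680 mm².
Direct shear f_v = P/L_w = 54.8×10³/690 = 79.42 N/mm.
Moment M = P × e = 54.8×10³ × 195 = 10686000 N·mm; bending f_b = M/S = 269.3 N/mm.
f_max = √(f_v² + f_b²) = √(79.42² + 269.3²) = 280.8 N/mm.
φr_n = 0.75 × 0.6 × 430 × (0.707 × 4) = 547.2 N/mm → adequate.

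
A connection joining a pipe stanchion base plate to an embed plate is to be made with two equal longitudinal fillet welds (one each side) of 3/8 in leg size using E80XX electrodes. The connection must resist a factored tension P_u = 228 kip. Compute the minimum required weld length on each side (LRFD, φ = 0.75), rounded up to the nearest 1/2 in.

E80XX → F_EXX = 80 ksi.
Throat t_e = 0.707 × 0.375 = 0.2651 in.
φr_n = 0.75 × 0.6 × 80 × 0.2651 = 9.544 kip/in.
L_req = P_u / φr_n = 228 / 9.544 = 23.89 in total.
Per side: 23.89 / 2 = 11.94 in.
Round up → use L = 12 in on each side.

L = 12 in on each side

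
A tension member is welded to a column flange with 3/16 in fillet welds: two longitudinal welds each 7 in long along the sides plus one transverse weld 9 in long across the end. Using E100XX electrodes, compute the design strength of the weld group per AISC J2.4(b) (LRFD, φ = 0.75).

E100XX → F_EXX = 100 ksi.
t_e = 0.707 × 0.1875 = 0.1326 in.
R_nwl = 0.6 × 100 × 0.1326 × 14 = 111.4 kips (longitudinal, 2 welds).
R_nwt = 0.6 × 100 × 0.1326 × 9 = 71.58 kips (transverse, base value).
(i) R_nwl + R_nwt = 182.9 kips; (ii) 0.85 R_nwl + 1.5 R_nwt = 202 kips.
R_n = max = 202 kips [governs: (ii)]; φR_n = 151.5 kips.

φR_n ≈ 152 kips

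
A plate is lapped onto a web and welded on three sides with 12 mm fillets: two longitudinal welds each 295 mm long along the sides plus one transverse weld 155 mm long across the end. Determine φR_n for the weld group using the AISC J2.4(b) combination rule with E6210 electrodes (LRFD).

E62XX → F_EXX = 620 MPa.
t_e = 0.707 × 12 = 8.484 mm.
R_nwl = 0.6 × 620 × 8.484 × 590 × 10⁻³ = 1862 kN (longitudinal, 2 welds).
R_nwt = 0.6 × 620 × 8.484 × 155 × 10⁻³ = 489.2 kN (transverse, base value).
(i) R_nwl + R_nwt = 2351 kN; (ii) 0.85 R_nwl + 1.5 R_nwt = 2317 kN.
R_n = max = 2351 kN [governs: (i)]; φR_n = 1763 kN.

φR_n ≈ 1760 kN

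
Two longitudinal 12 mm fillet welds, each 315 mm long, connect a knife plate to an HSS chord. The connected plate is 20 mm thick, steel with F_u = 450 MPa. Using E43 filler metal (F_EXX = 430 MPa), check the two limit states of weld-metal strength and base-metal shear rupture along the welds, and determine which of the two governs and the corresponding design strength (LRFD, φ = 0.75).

φR_n ≈ 1030 kN (weld metal governs)

t_e = 0.707 × 12 = 8.484 mm; L = 630 mm.
Weld metal: φR_n = 0.75 × 0.6 × 430 × 8.484 × 630 × 10⁻³ = 1034 kN.
Base metal (shear rupture): φR_n = 0.75 × 0.6 × 450 × 20 × 630 × 10⁻³ = 2552 kN.
Governing: weld metal.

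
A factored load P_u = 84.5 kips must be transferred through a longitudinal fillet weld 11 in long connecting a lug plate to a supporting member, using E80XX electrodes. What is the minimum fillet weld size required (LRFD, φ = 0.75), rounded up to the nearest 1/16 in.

E80XX → F_EXX = 80 ksi.
Total weld length L = 11 in.
Required throat t_e = P_u / (φ × 0.6 F_EXX × L) = 84.5 / (0.75 × 0.6 × 80 × 11) = 0.2134 in.
Required leg w = t_e / 0.707 = 0.3018 in → use 5/16 in.

w = 5/16 in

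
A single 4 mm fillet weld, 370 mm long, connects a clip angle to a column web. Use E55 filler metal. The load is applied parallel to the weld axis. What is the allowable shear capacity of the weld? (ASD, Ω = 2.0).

R_n/Ω ≈ 173 kN

E55XX → F_EXX = 550 MPa.
Effective throat t_e = 0.707 × 4 = 2.828 mm.
Total length L = 370 mm; A_we = 2.828 × 370 = 1046 mm².
F_nw = 0.6 F_EXX = 0.6 × 550 = 330 MPa.
R_n = 330 × 1046 × 10⁻³ = 345.3 kN; R_n/Ω = 345.3/2.0 = 172.6 kN.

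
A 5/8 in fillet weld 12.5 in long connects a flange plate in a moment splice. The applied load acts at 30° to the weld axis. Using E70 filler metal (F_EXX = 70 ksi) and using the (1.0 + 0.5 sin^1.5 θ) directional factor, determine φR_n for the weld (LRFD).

φR_n ≈ 205 kip

t_e = 0.707 × 0.625 = 0.4419 in; A_we = 0.4419 × 12.5 = 5.523 in².
Directional factor: 1.0 + 0.5 sin^1.5(30°) = 1.177.
F_nw = 0.6 × 70 × 1.177 = 49.42 ksi.
φR_n = 0.75 × 49.42 × 5.523 = 204.7 kip.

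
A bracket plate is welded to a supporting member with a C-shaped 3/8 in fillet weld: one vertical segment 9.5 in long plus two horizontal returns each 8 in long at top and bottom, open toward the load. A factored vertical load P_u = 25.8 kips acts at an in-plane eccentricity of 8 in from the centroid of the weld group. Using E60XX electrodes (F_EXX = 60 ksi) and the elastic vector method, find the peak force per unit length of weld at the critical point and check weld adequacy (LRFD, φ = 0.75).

Total weld length L_w = 25.5 in. Treat welds as unit-width lines.
Centroid: x̄ = 2×8×4 / 25.5 = 2.51 in from the vertical weld.
Polar moment about centroid: J = I_x + I_y = [9.5³/12 + 2×8×4.75²] + [9.5×2.51² + 2(8³/12 + 8×1.49²)] = 613.2 in³.
Direct shear f_v = P/L_w = 25.8 / 25.5 = 1.012 kip/in (vertical).
Torsion M = P·e = 25.8 × 8 = 206.4 kip·in.
Critical point at (x, y) = (5.49, 4.75) from centroid. f_tx = M·y/J = 1.599 kip/in; f_ty = M·x/J = 1.848 kip/in.
Resultant f_max = √[f_tx² + (f_v + f_ty)²] = √[1.599² + (1.012 + 1.848)²] = 3.277 kip/in.
Capacity per unit length: φr_n = 0.75 × 0.6 × 60 × (0.707 × 0.375) = 7.158 kip/in.
3.277 ≤ 7.158 → adequate.

f_max ≈ 3.28 kip/in; adequate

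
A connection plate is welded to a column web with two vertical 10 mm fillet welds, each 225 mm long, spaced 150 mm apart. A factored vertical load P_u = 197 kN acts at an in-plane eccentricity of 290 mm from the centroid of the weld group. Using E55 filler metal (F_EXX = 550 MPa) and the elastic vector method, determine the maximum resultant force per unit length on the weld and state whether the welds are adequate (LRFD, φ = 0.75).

Total weld length L_w = 450 mm. Treat welds as unit-width lines.
Polar moment about centroid: J = 2[d³/12 + d(b/2)²] = 2[225³/12 + 225×75²] = 4430000 mm³.
Direct shear f_v = P/L_w = 197×10³ / 450 = 437.8 N/mm (vertical).
Torsion M = P·e = 197×10³ × 290 = 57130000 N·mm.
Critical point at (x, y) = (75, 112.5) from centroid. f_tx = M·y/J = 1451 N/mm; f_ty = M·x/J = 967.3 N/mm.
Resultant f_max = √[f_tx² + (f_v + f_ty)²] = √[1451² + (437.8 + 967.3)²] = 2020 N/mm.
Capacity per unit length: φr_n = 0.75 × 0.6 × 550 × (0.707 × 10) = 1750 N/mm.
2020 > 1750 → NOT adequate.

f_max ≈ 2020 N/mm; NOT adequate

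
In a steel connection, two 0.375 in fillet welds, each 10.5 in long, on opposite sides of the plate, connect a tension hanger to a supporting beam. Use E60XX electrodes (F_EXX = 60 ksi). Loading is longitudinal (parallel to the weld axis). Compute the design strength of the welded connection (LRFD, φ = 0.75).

Effective throat t_e = 0.707 × 0.375 = 0.2651 in.
Total length L = 21 in; A_we = 0.2651 × 21 = 5.568 in².
F_nw = 0.6 F_EXX = 0.6 × 60 = 36 ksi.
φR_n = 0.75 × 36 × 5.568 = 150.3 kips.

φR_n ≈ 150 kips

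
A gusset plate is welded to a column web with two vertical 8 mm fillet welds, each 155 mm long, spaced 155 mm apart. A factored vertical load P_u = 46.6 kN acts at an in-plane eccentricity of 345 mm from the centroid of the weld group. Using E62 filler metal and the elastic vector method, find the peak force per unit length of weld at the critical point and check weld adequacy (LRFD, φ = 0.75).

E62XX → F_EXX = 620 MPa.
Total weld length L_w = 310 mm. Treat welds as unit-width lines.
Polar moment about centroid: J = 2[d³/12 + d(b/2)²] = 2[155³/12 + 155×77.5²] = 2483000 mm³.
Direct shear f_v = P/L_w = 46.6×10³ / 310 = 150.3 N/mm (vertical).
Torsion M = P·e = 46.6×10³ × 345 = 16077000 N·mm.
Critical point at (x, y) = (77.5, 77.5) from centroid. f_tx = M·y/J = 501.9 N/mm; f_ty = M·x/J = 501.9 N/mm.
Resultant f_max = √[f_tx² + (f_v + f_ty)²] = √[501.9² + (150.3 + 501.9)²] = 823 N/mm.
Capacity per unit length: φr_n = 0.75 × 0.6 × 620 × (0.707 × 8) = 1578 N/mm.
823 ≤ 1578 → adequate.

f_max ≈ 823 N/mm; adequate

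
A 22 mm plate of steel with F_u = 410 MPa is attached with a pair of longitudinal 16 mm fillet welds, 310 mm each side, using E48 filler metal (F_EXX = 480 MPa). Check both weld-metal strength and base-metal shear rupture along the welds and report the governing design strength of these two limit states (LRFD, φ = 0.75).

φR_n ≈ 1510 kN (weld metal governs)

t_e = 0.707 × 16 = 11.31 mm; L = 620 mm.
Weld metal: φR_n = 0.75 × 0.6 × 480 × 11.31 × 620 × 10⁻³ = 1515 kN.
Base metal (shear rupture): φR_n = 0.75 × 0.6 × 410 × 22 × 620 × 10⁻³ = 2517 kN.
Governing: weld metal.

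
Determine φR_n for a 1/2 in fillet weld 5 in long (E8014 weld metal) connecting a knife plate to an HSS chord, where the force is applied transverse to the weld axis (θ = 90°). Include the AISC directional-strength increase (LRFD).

E80XX → F_EXX = 80 ksi.
t_e = 0.707 × 0.5 = 0.3535 in; A_we = 0.3535 × 5 = 1.767 in².
Directional factor: 1.0 + 0.5 sin^1.5(90°) = 1.5.
F_nw = 0.6 × 80 × 1.5 = 72 ksi.
φR_n = 0.75 × 72 × 1.767 = 95.44 kips.

φR_n ≈ 95.4 kips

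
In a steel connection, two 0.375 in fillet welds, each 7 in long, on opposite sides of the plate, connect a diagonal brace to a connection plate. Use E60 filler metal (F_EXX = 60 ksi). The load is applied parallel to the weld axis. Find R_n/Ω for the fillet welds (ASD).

R_n/Ω ≈ 66.8 kips

Effective throat t_e = 0.707 × 0.375 = 0.2651 in.
Total length L = 14 in; A_we = 0.2651 × 14 = 3.712 in².
F_nw = 0.6 F_EXX = 0.6 × 60 = 36 ksi.
R_n = 36 × 3.712 = 133.6 kips; R_n/Ω = 133.6/2.0 = 66.81 kips.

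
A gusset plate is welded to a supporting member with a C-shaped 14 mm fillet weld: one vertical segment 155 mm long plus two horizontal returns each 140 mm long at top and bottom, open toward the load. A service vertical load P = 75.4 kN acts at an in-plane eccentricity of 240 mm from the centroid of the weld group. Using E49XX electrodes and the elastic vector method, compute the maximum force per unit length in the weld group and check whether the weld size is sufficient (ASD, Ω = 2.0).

E49XX → F_EXX = 490 MPa.
Total weld length L_w = 435 mm. Treat welds as unit-width lines.
Centroid: x̄ = 2×140×70 / 435 = 45.06 mm from the vertical weld.
Polar moment about centroid: J = I_x + I_y = [155³/12 + 2×140×77.5²] + [155×45.06² + 2(140³/12 + 140×24.94²)] = 2938000 mm³.
Direct shear f_v = P/L_w = 75.4×10³ / 435 = 173.3 N/mm (vertical).
Torsion M = P·e = 75.4×10³ × 240 = 18096000 N·mm.
Critical point at (x, y) = (94.94, 77.5) from centroid. f_tx = M·y/J = 477.3 N/mm; f_ty = M·x/J = 584.7 N/mm.
Resultant f_max = √[f_tx² + (f_v + f_ty)²] = √[477.3² + (173.3 + 584.7)²] = 895.8 N/mm.
Capacity per unit length: r_n/Ω = (1/2.0) × 0.6 × 490 × (0.707 × 14) = 1455 N/mm.
895.8 ≤ 1455 → adequate.

f_max ≈ 896 N/mm; adequate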